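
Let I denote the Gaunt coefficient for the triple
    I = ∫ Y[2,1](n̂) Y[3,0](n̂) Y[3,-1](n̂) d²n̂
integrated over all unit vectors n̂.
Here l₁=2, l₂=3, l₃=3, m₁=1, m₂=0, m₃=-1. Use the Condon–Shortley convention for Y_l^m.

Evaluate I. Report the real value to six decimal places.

m-sum 0 ✓  L=8 even ✓  1≤3≤5 ✓
Π(2lᵢ+1) = 5×7×7 = 245
triangle coeff Δ(2,3,3) = 1/3780
Σ_t [0,2]: t=0:+1/24 t=1:−1/4 t=2:+1/24 = -1/6
(3j)²=4/105 [(2 3 3; 0 0 0)], sign=+1
Σ_t [0,1]: t=0:+1/12 t=1:−1/8 = -1/24
(3j)²=1/210 [(2 3 3; 1 0 -1)], sign=-1
⇒ 4πI² = 2/45
I = (-1)√(2/45/(4π)) = -0.05947080

-0.059471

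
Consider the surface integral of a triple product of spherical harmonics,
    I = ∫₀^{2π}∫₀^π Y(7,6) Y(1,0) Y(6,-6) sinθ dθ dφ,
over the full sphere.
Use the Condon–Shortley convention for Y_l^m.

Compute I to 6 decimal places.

0.126157

m-sum 0 ✓  L=14 even ✓  6≤6≤8 ✓
Π(2lᵢ+1) = 15×3×13 = 585
triangle coeff Δ(7,1,6) = 1/1365
Σ_t [1,1]: t=1:−1/518400 = -1/518400
(3j)²=7/195 [(7 1 6; 0 0 0)], sign=-1
Σ_t [1,1]: t=1:−1/479001600 = -1/479001600
(3j)²=1/105 [(7 1 6; 6 0 -6)], sign=-1
⇒ 4πI² = 1/5
I = (+1)√(1/5/(4π)) = 0.12615663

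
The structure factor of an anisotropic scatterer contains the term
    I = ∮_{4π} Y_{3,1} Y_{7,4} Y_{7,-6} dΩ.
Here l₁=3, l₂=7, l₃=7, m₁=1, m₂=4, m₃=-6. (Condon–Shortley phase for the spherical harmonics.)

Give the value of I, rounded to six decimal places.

0.000000

Σmᵢ = -1 ≠ 0, so the φ-integral vanishes; I = 0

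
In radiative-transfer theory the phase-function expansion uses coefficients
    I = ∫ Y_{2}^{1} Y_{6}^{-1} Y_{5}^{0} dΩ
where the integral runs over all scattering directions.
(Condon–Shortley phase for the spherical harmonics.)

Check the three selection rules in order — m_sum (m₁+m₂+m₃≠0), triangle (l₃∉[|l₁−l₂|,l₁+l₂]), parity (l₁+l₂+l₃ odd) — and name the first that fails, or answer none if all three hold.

Σmᵢ = 0  ✓
l₃∈[|l₁−l₂|,l₁+l₂]=[4,8], have l₃=5  ✓
Σlᵢ = 13 ⇒ odd  ✗

parity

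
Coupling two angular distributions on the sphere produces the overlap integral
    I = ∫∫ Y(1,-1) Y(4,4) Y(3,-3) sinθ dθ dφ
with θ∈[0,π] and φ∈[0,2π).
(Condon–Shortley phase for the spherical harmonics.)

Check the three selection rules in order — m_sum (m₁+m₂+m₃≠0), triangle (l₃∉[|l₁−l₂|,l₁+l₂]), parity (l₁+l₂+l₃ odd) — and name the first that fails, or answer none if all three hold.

none

Σmᵢ = 0  ✓
l₃∈[|l₁−l₂|,l₁+l₂]=[3,5], have l₃=3  ✓
Σlᵢ = 8 ⇒ even  ✓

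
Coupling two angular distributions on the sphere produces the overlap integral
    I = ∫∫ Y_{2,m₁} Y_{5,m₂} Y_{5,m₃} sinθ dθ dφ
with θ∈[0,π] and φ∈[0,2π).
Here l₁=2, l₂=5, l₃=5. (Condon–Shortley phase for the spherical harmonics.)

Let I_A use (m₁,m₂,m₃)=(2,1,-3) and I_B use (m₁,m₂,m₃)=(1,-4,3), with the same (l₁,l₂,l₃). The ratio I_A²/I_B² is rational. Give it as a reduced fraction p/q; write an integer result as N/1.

16/21

Shared (l₁,l₂,l₃)=(2,5,5): N and (l;000)² cancel in I_A²/I_B².
A: Δ = 2!·2!·8!/13! = 1/38610; Racah Σ t=0..0: t=0:+1/5760 = 1/5760; ⇒ 3j(2 5 5; 2 1 -3)² = 56/2145, sgn +1
B: Δ = 2!·2!·8!/13! = 1/38610; Racah Σ t=0..1: t=0:+1/10080 t=1:−1/80640 = 1/11520; ⇒ 3j(2 5 5; 1 -4 3)² = 49/1430, sgn +1
I_A²/I_B² = (56/2145)/(49/1430) = 16/21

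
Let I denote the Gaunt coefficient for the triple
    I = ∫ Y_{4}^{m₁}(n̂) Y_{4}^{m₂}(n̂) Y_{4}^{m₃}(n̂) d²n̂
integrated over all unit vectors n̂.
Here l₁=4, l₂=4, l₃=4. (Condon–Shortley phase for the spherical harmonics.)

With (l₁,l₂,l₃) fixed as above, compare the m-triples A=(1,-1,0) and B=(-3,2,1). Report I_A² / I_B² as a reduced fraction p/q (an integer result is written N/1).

l's match ⇒ only the (l;m) 3-j factors differ between A and B.
A: triangle coeff Δ(4,4,4) = 1/450450; Σ_t [0,3]: t=0:+1/864 t=1:−1/96 t=2:+1/144 t=3:−1/3456 = -1/384; (3j)²=9/2002 [(4 4 4; 1 -1 0)], sign=-1
B: triangle coeff Δ(4,4,4) = 1/450450; Σ_t [3,4]: t=3:−1/864 t=4:+1/576 = 1/1728; (3j)²=5/1287 [(4 4 4; -3 2 1)], sign=-1
I_A²/I_B² = (9/2002)/(5/1287) = 81/70

81/70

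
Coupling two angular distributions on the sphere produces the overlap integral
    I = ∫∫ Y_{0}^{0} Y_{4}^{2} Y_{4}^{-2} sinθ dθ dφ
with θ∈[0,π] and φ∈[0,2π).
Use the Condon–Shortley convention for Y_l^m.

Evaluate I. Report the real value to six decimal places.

Checks pass: Σm=0; 8 even; l₃=4∈[4,4].
(2·0+1)(2·4+1)(2·4+1) = 81
Δ: 0! 0! 8! / 9! → 1/9
sum: t=0:+1/576 = 1/576
3j²(0 4 4; 0 0 0) = Δ·Π!·Σ² = 1/9  (sign +1)
sum: t=0:+1/1440 = 1/1440
3j²(0 4 4; 0 2 -2) = Δ·Π!·Σ² = 1/9  (sign +1)
combine: 4πI² = 81·1/9·1/9 = 1/1
take √, sign +1: I = 0.28209479

0.282095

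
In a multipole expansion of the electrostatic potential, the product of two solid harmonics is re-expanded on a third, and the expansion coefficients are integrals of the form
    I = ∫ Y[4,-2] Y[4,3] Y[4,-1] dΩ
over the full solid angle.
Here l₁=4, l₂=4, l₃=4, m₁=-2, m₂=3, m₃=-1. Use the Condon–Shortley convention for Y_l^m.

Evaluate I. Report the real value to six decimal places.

Checks pass: Σm=0; 12 even; l₃=4∈[0,8].
(2·4+1)(2·4+1)(2·4+1) = 729
Δ: 4! 4! 4! / 13! → 1/450450
sum: t=0:+1/13824 t=1:−1/216 t=2:+1/64 t=3:−1/216 t=4:+1/13824 = 5/768
3j²(4 4 4; 0 0 0) = Δ·Π!·Σ² = 18/1001  (sign +1)
sum: t=3:−1/864 t=4:+1/576 = 1/1728
3j²(4 4 4; -2 3 -1) = Δ·Π!·Σ² = 5/1287  (sign -1)
combine: 4πI² = 729·18/1001·5/1287 = 7290/143143
take √, sign -1: I = -0.06366105

-0.063661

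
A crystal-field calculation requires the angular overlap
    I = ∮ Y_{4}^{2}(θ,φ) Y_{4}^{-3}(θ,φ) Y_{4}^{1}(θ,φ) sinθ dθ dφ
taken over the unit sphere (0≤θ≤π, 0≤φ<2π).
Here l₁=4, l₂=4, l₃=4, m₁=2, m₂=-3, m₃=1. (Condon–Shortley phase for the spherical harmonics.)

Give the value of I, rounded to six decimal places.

-0.063661

m-sum 0 ✓  L=12 even ✓  0≤4≤8 ✓
Π(2lᵢ+1) = 9×9×9 = 729
triangle coeff Δ(4,4,4) = 1/450450
Σ_t [0,4]: t=0:+1/13824 t=1:−1/216 t=2:+1/64 t=3:−1/216 t=4:+1/13824 = 5/768
(3j)²=18/1001 [(4 4 4; 0 0 0)], sign=+1
Σ_t [0,1]: t=0:+1/576 t=1:−1/864 = 1/1728
(3j)²=5/1287 [(4 4 4; 2 -3 1)], sign=-1
⇒ 4πI² = 7290/143143
I = (-1)√(7290/143143/(4π)) = -0.06366105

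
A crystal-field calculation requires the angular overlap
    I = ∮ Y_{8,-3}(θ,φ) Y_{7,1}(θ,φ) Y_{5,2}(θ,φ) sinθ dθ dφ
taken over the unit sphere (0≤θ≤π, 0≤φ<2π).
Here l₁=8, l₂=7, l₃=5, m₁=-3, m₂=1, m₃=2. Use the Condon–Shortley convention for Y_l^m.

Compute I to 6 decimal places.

-0.012042

Checks pass: Σm=0; 20 even; l₃=5∈[1,15].
(2·8+1)(2·7+1)(2·5+1) = 2805
Δ: 10! 6! 4! / 21! → 1/814773960
sum: t=3:−1/87091200 t=4:+1/4976640 t=5:−1/2073600 t=6:+1/4976640 t=7:−1/87091200 = -1/9676800
3j²(8 7 5; 0 0 0) = Δ·Π!·Σ² = 360/46189  (sign +1)
sum: t=5:−1/62208000 t=6:+1/8294400 t=7:−1/8709120 t=8:+1/69672960 = 1/248832000
3j²(8 7 5; -3 1 2) = Δ·Π!·Σ² = 7/83980  (sign -1)
combine: 4πI² = 2805·360/46189·7/83980 = 1890/1037153
take √, sign -1: I = -0.01204216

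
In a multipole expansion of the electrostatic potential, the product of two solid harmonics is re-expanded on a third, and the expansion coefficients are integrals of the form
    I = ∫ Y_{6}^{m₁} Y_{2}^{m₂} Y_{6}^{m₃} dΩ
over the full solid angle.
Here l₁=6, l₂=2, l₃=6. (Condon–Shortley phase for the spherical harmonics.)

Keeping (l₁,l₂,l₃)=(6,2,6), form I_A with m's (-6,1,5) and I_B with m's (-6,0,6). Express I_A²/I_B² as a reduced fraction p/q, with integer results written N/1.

Shared (l₁,l₂,l₃)=(6,2,6): N and (l;000)² cancel in I_A²/I_B².
A: Δ = 2!·10!·2!/15! = 1/90090; Racah Σ t=2..2: t=2:+1/7257600 = 1/7257600; ⇒ 3j(6 2 6; -6 1 5)² = 11/455, sgn -1
B: Δ = 2!·10!·2!/15! = 1/90090; Racah Σ t=2..2: t=2:+1/14515200 = 1/14515200; ⇒ 3j(6 2 6; -6 0 6)² = 22/455, sgn +1
I_A²/I_B² = (11/455)/(22/455) = 1/2

1/2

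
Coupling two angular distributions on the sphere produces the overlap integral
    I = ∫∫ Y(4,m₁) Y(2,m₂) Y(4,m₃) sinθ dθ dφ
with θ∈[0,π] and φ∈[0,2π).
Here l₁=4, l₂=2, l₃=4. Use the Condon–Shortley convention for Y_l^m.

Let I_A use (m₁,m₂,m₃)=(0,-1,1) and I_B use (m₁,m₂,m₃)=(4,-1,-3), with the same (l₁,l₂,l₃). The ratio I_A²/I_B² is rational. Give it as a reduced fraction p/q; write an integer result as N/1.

l's match ⇒ only the (l;m) 3-j factors differ between A and B.
A: triangle coeff Δ(4,2,4) = 1/13860; Σ_t [0,1]: t=0:+1/96 t=1:−1/72 = -1/288; (3j)²=1/462 [(4 2 4; 0 -1 1)], sign=+1
B: triangle coeff Δ(4,2,4) = 1/13860; Σ_t [0,0]: t=0:+1/1440 = 1/1440; (3j)²=7/165 [(4 2 4; 4 -1 -3)], sign=-1
I_A²/I_B² = (1/462)/(7/165) = 5/98

5/98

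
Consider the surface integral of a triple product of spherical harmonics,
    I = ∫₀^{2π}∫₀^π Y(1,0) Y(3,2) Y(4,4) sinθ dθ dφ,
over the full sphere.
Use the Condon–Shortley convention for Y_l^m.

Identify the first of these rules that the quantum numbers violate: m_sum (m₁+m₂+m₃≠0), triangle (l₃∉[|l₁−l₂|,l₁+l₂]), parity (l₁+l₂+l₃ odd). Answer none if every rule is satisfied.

azimuthal sum: 0 + 2 + 4 = 6  ✗
2 ≤ 4 ≤ 4 (triangle on l)
L = 1 + 3 + 4 = 8 (even)

m_sum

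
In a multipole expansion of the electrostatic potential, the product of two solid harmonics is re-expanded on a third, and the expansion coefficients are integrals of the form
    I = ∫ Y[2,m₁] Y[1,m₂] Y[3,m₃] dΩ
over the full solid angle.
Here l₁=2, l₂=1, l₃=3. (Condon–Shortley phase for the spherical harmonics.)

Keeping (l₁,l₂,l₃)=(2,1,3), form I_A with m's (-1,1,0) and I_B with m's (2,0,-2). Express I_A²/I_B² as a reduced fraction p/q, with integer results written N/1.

3/5

Shared (l₁,l₂,l₃)=(2,1,3): N and (l;000)² cancel in I_A²/I_B².
A: Δ = 0!·4!·2!/7! = 1/105; Racah Σ t=0..0: t=0:+1/12 = 1/12; ⇒ 3j(2 1 3; -1 1 0)² = 1/35, sgn -1
B: Δ = 0!·4!·2!/7! = 1/105; Racah Σ t=0..0: t=0:+1/24 = 1/24; ⇒ 3j(2 1 3; 2 0 -2)² = 1/21, sgn -1
I_A²/I_B² = (1/35)/(1/21) = 3/5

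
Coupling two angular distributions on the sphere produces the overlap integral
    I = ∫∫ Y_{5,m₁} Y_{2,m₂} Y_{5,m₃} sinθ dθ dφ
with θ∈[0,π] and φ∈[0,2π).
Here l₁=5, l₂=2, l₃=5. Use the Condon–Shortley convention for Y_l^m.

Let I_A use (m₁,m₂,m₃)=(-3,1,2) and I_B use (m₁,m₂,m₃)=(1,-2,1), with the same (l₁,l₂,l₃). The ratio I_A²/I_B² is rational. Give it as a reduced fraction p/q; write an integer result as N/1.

2/3

l's match ⇒ only the (l;m) 3-j factors differ between A and B.
A: triangle coeff Δ(5,2,5) = 1/38610; Σ_t [1,2]: t=1:−1/10080 t=2:+1/2880 = 1/4032; (3j)²=10/429 [(5 2 5; -3 1 2)], sign=-1
B: triangle coeff Δ(5,2,5) = 1/38610; Σ_t [0,0]: t=0:+1/2304 = 1/2304; (3j)²=5/143 [(5 2 5; 1 -2 1)], sign=+1
I_A²/I_B² = (10/429)/(5/143) = 2/3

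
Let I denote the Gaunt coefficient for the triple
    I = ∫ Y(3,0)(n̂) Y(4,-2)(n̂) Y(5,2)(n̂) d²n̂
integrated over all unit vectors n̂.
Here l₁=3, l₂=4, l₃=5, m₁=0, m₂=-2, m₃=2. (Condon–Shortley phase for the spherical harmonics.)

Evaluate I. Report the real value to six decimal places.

Checks pass: Σm=0; 12 even; l₃=5∈[1,7].
(2·3+1)(2·4+1)(2·5+1) = 693
Δ: 2! 4! 6! / 13! → 1/180180
sum: t=0:+1/576 t=1:−1/144 t=2:+1/576 = -1/288
3j²(3 4 5; 0 0 0) = Δ·Π!·Σ² = 20/1001  (sign +1)
sum: t=0:+1/576 t=1:−1/480 t=2:+1/8640 = -1/4320
3j²(3 4 5; 0 -2 2) = Δ·Π!·Σ² = 1/2145  (sign +1)
combine: 4πI² = 693·20/1001·1/2145 = 12/1859
take √, sign +1: I = 0.02266449

0.022664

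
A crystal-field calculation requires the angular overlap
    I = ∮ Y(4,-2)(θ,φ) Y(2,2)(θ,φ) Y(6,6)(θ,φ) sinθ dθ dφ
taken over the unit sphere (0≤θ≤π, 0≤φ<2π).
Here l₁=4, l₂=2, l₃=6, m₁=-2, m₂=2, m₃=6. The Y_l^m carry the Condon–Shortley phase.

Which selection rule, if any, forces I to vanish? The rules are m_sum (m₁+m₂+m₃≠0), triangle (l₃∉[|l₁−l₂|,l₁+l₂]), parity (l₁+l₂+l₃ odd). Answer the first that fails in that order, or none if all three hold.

Σmᵢ = 6  ✗
l₃∈[|l₁−l₂|,l₁+l₂]=[2,6], have l₃=6
Σlᵢ = 12 ⇒ even

m_sum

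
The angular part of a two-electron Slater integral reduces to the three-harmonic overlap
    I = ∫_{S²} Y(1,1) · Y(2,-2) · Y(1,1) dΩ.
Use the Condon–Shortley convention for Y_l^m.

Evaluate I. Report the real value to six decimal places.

0.309019

Checks pass: Σm=0; 4 even; l₃=1∈[1,3].
(2·1+1)(2·2+1)(2·1+1) = 45
Δ: 2! 0! 2! / 5! → 1/30
sum: t=1:−1/1 = -1/1
3j²(1 2 1; 0 0 0) = Δ·Π!·Σ² = 2/15  (sign +1)
sum: t=0:+1/4 = 1/4
3j²(1 2 1; 1 -2 1) = Δ·Π!·Σ² = 1/5  (sign +1)
combine: 4πI² = 45·2/15·1/5 = 6/5
take √, sign +1: I = 0.30901936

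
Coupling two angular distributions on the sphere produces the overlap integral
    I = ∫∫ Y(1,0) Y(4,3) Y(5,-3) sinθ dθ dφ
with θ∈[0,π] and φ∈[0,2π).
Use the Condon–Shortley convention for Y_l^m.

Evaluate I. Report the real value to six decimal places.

-0.196426

Checks pass: Σm=0; 10 even; l₃=5∈[3,5].
(2·1+1)(2·4+1)(2·5+1) = 297
Δ: 0! 2! 8! / 11! → 1/495
sum: t=0:+1/576 = 1/576
3j²(1 4 5; 0 0 0) = Δ·Π!·Σ² = 5/99  (sign -1)
sum: t=0:+1/5040 = 1/5040
3j²(1 4 5; 0 3 -3) = Δ·Π!·Σ² = 16/495  (sign +1)
combine: 4πI² = 297·5/99·16/495 = 16/33
take √, sign -1: I = -0.19642560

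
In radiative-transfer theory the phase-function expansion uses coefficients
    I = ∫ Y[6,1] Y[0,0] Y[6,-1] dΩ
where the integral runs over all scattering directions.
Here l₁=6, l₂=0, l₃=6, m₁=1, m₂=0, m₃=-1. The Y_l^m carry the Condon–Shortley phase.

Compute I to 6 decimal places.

Rules hold: Σm=0, L=12 even, 6≤6≤6.
N = 13·1·13 = 169
Δ = 0!·12!·0!/13! = 1/13
Racah Σ t=0..0: t=0:+1/518400 = 1/518400
⇒ 3j(6 0 6; 0 0 0)² = 1/13, sgn +1
Racah Σ t=0..0: t=0:+1/604800 = 1/604800
⇒ 3j(6 0 6; 1 0 -1)² = 1/13, sgn -1
4πI² = N·(3j₀)²·(3jₘ)² = 1/1
I = -1·√(1/4π) = -0.28209479

-0.282095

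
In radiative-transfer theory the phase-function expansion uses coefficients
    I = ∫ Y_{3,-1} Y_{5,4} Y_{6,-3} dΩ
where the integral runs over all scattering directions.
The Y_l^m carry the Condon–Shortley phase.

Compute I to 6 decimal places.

m-sum 0 ✓  L=14 even ✓  2≤6≤8 ✓
Π(2lᵢ+1) = 7×11×13 = 1001
triangle coeff Δ(3,5,6) = 1/675675
Σ_t [0,2]: t=0:+1/8640 t=1:−1/2304 t=2:+1/8640 = -7/34560
(3j)²=7/429 [(3 5 6; 0 0 0)], sign=-1
Σ_t [1,2]: t=1:−1/241920 t=2:+1/40320 = 1/48384
(3j)²=24/1001 [(3 5 6; -1 4 -3)], sign=-1
⇒ 4πI² = 56/143
I = (+1)√(56/143/(4π)) = 0.17653103

0.176531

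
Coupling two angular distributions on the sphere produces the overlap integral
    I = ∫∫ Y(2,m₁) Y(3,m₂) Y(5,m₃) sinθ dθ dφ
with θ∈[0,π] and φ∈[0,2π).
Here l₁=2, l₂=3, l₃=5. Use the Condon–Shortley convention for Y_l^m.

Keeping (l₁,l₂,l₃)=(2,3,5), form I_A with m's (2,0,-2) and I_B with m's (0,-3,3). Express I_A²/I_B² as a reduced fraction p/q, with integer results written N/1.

Shared (l₁,l₂,l₃)=(2,3,5): N and (l;000)² cancel in I_A²/I_B².
A: Δ = 0!·4!·6!/11! = 1/2310; Racah Σ t=0..0: t=0:+1/864 = 1/864; ⇒ 3j(2 3 5; 2 0 -2)² = 1/66, sgn -1
B: Δ = 0!·4!·6!/11! = 1/2310; Racah Σ t=0..0: t=0:+1/2880 = 1/2880; ⇒ 3j(2 3 5; 0 -3 3)² = 2/165, sgn +1
I_A²/I_B² = (1/66)/(2/165) = 5/4

5/4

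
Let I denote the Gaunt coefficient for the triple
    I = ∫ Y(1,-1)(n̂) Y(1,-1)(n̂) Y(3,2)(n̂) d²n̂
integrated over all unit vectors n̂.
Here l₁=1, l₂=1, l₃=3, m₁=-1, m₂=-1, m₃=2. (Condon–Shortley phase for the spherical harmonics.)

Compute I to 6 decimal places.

l₃=3 ∉ [0,2] — triangle fails ⇒ I = 0

0.000000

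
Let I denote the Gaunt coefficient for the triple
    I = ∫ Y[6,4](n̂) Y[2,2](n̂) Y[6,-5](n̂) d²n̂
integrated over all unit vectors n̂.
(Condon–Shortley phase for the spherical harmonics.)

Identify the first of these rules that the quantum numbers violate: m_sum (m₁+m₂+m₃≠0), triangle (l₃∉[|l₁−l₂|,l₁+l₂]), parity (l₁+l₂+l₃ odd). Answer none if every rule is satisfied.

m_sum

azimuthal sum: 4 + 2 − 5 = 1  ✗
4 ≤ 6 ≤ 8 (triangle on l)
L = 6 + 2 + 6 = 14 (even)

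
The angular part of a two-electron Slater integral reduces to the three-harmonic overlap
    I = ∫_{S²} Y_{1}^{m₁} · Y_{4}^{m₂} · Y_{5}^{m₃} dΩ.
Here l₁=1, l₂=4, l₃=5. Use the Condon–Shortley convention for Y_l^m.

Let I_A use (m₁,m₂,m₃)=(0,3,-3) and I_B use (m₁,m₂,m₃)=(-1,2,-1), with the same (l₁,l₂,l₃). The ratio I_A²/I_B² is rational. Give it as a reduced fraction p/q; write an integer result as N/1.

8/3

Same 1,4,5: normalisation and zero-m 3j drop out of the ratio.
A: Δ: 0! 2! 8! / 11! → 1/495; sum: t=0:+1/5040 = 1/5040; 3j²(1 4 5; 0 3 -3) = Δ·Π!·Σ² = 16/495  (sign +1)
B: Δ: 0! 2! 8! / 11! → 1/495; sum: t=0:+1/2880 = 1/2880; 3j²(1 4 5; -1 2 -1) = Δ·Π!·Σ² = 2/165  (sign +1)
I_A²/I_B² = (16/495)/(2/165) = 8/3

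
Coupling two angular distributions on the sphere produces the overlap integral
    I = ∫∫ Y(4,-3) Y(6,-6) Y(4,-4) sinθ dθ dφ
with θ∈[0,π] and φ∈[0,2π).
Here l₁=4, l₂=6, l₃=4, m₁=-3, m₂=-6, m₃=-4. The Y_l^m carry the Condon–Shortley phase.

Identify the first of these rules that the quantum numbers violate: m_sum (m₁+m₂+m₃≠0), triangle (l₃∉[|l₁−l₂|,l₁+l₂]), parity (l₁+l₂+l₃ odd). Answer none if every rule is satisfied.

m_sum

m₁+m₂+m₃ = -3 − 6 − 4 = -13  ✗
triangle: |4−6|=2 ≤ l₃=4 ≤ 4+6=10
parity: l₁+l₂+l₃ = 14 is even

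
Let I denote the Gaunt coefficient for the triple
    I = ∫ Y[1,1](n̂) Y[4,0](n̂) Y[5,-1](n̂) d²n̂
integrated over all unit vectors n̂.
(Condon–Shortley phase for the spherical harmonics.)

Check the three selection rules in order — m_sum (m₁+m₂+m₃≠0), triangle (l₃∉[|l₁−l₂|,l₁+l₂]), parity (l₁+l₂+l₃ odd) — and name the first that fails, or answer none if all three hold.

none

Σmᵢ = 0  ✓
l₃∈[|l₁−l₂|,l₁+l₂]=[3,5], have l₃=5  ✓
Σlᵢ = 10 ⇒ even  ✓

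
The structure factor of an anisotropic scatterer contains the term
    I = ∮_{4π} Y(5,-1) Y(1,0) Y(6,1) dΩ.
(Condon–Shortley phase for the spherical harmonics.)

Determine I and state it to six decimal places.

-0.241725

Checks pass: Σm=0; 12 even; l₃=6∈[4,6].
(2·5+1)(2·1+1)(2·6+1) = 429
Δ: 0! 10! 2! / 13! → 1/858
sum: t=0:+1/14400 = 1/14400
3j²(5 1 6; 0 0 0) = Δ·Π!·Σ² = 6/143  (sign +1)
sum: t=0:+1/17280 = 1/17280
3j²(5 1 6; -1 0 1) = Δ·Π!·Σ² = 35/858  (sign -1)
combine: 4πI² = 429·6/143·35/858 = 105/143
take √, sign -1: I = -0.24172507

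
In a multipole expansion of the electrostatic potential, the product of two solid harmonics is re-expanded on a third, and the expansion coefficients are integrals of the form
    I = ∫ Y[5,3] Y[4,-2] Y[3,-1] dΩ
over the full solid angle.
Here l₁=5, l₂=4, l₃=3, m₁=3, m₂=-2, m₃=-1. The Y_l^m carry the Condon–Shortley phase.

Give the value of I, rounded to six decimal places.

-0.144236

Rules hold: Σm=0, L=12 even, 1≤3≤9.
N = 11·9·7 = 693
Δ = 6!·4!·2!/13! = 1/180180
Racah Σ t=2..4: t=2:+1/576 t=3:−1/144 t=4:+1/576 = -1/288
⇒ 3j(5 4 3; 0 0 0)² = 20/1001, sgn +1
Racah Σ t=0..2: t=0:+1/5760 t=1:−1/720 t=2:+1/2304 = -1/1280
⇒ 3j(5 4 3; 3 -2 -1)² = 27/1430, sgn -1
4πI² = N·(3j₀)²·(3jₘ)² = 486/1859
I = -1·√(0.261431/4π) = -0.14423595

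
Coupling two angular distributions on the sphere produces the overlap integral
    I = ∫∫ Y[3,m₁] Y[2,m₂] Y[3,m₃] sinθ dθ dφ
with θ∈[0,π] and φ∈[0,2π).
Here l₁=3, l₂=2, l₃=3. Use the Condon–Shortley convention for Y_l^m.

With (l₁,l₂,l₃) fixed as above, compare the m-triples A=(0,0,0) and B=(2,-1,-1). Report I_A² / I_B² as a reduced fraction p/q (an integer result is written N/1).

Same 3,2,3: normalisation and zero-m 3j drop out of the ratio.
A: Δ: 2! 4! 2! / 9! → 1/3780; sum: t=0:+1/24 t=1:−1/4 t=2:+1/24 = -1/6; 3j²(3 2 3; 0 0 0) = Δ·Π!·Σ² = 4/105  (sign +1)
B: Δ: 2! 4! 2! / 9! → 1/3780; sum: t=0:+1/12 t=1:−1/48 = 1/16; 3j²(3 2 3; 2 -1 -1) = Δ·Π!·Σ² = 1/28  (sign +1)
I_A²/I_B² = (4/105)/(1/28) = 16/15

16/15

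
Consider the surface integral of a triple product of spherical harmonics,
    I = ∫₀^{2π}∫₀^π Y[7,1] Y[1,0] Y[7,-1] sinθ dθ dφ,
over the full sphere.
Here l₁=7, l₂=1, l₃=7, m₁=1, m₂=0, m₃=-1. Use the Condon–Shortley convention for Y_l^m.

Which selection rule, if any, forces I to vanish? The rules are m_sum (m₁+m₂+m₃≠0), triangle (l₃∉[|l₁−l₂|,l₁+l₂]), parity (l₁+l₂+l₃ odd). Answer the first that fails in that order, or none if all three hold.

azimuthal sum: 1 + 0 − 1 = 0  ✓
6 ≤ 7 ≤ 8 (triangle on l)  ✓
L = 7 + 1 + 7 = 15 (odd)  ✗

parity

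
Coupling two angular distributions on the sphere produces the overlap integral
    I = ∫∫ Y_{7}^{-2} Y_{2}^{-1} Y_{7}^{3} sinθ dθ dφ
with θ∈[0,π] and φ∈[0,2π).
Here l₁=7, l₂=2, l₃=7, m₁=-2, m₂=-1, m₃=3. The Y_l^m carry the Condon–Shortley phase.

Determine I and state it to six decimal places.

-0.123591

Rules hold: Σm=0, L=16 even, 5≤7≤9.
N = 15·5·15 = 1125
Δ = 2!·12!·2!/17! = 1/185640
Racah Σ t=0..2: t=0:+1/2419200 t=1:−1/518400 t=2:+1/2419200 = -1/907200
⇒ 3j(7 2 7; 0 0 0)² = 56/3315, sgn +1
Racah Σ t=0..1: t=0:+1/4354560 t=1:−1/1935360 = -1/3483648
⇒ 3j(7 2 7; -2 -1 3)² = 125/12376, sgn -1
4πI² = N·(3j₀)²·(3jₘ)² = 9375/48841
I = -1·√(0.191949/4π) = -0.12359145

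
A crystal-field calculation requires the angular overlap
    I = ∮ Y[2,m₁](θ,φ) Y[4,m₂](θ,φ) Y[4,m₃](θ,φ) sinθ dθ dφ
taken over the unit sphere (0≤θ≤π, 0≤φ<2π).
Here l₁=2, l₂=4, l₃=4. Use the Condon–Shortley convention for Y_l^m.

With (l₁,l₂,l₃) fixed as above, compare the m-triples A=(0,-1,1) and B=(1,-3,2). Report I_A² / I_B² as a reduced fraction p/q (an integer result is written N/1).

Shared (l₁,l₂,l₃)=(2,4,4): N and (l;000)² cancel in I_A²/I_B².
A: Δ = 2!·2!·6!/11! = 1/13860; Racah Σ t=0..2: t=0:+1/144 t=1:−1/48 t=2:+1/480 = -17/1440; ⇒ 3j(2 4 4; 0 -1 1)² = 289/13860, sgn +1
B: Δ = 2!·2!·6!/11! = 1/13860; Racah Σ t=0..1: t=0:+1/240 t=1:−1/1440 = 1/288; ⇒ 3j(2 4 4; 1 -3 2)² = 5/132, sgn +1
I_A²/I_B² = (289/13860)/(5/132) = 289/525

289/525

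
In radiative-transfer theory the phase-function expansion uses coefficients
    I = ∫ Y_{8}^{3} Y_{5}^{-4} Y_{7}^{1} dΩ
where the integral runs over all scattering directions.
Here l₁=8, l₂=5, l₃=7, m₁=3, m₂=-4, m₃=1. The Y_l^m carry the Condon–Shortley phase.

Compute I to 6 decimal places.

-0.041715

Rules hold: Σm=0, L=20 even, 3≤7≤13.
N = 17·11·15 = 2805
Δ = 6!·10!·4!/21! = 1/814773960
Racah Σ t=1..5: t=1:−1/87091200 t=2:+1/4976640 t=3:−1/2073600 t=4:+1/4976640 t=5:−1/87091200 = -1/9676800
⇒ 3j(8 5 7; 0 0 0)² = 360/46189, sgn +1
Racah Σ t=0..1: t=0:+1/62208000 t=1:−1/49766400 = -1/248832000
⇒ 3j(8 5 7; 3 -4 1)² = 21/20995, sgn -1
4πI² = N·(3j₀)²·(3jₘ)² = 22680/1037153
I = -1·√(0.0218676/4π) = -0.04171528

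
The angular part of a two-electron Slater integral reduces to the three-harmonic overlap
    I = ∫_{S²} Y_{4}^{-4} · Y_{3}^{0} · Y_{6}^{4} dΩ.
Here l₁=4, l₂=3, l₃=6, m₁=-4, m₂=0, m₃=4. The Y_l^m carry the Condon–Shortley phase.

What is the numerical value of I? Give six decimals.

0.000000

l₁+l₂+l₃=13 is odd: 3j(l;000)=0 ⇒ I=0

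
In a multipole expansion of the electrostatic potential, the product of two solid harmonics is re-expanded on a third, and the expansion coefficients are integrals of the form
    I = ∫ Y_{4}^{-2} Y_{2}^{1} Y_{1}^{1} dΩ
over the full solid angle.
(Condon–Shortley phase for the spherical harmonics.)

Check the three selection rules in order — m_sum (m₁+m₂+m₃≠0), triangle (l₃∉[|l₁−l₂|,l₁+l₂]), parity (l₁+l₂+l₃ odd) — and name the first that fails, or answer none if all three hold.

triangle

m₁+m₂+m₃ = -2 + 1 + 1 = 0  ✓
triangle: |4−2|=2 ≤ l₃=1 ≤ 4+2=6  ✗
parity: l₁+l₂+l₃ = 7 is odd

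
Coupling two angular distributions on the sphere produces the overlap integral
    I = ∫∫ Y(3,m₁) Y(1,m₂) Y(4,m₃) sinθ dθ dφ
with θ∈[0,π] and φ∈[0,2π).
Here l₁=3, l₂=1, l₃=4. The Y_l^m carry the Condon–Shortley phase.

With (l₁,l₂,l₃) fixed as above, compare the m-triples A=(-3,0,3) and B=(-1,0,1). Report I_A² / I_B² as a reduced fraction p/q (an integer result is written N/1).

7/15

l's match ⇒ only the (l;m) 3-j factors differ between A and B.
A: triangle coeff Δ(3,1,4) = 1/252; Σ_t [0,0]: t=0:+1/720 = 1/720; (3j)²=1/36 [(3 1 4; -3 0 3)], sign=-1
B: triangle coeff Δ(3,1,4) = 1/252; Σ_t [0,0]: t=0:+1/48 = 1/48; (3j)²=5/84 [(3 1 4; -1 0 1)], sign=-1
I_A²/I_B² = (1/36)/(5/84) = 7/15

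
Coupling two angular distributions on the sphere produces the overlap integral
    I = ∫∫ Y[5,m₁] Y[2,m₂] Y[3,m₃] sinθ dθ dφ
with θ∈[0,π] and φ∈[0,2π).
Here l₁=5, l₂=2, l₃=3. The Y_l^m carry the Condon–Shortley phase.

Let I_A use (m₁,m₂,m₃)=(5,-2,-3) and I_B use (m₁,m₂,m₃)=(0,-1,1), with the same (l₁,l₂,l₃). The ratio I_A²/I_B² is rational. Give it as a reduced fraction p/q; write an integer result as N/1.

Shared (l₁,l₂,l₃)=(5,2,3): N and (l;000)² cancel in I_A²/I_B².
A: Δ = 4!·6!·0!/11! = 1/2310; Racah Σ t=0..0: t=0:+1/17280 = 1/17280; ⇒ 3j(5 2 3; 5 -2 -3)² = 1/11, sgn +1
B: Δ = 4!·6!·0!/11! = 1/2310; Racah Σ t=1..1: t=1:−1/288 = -1/288; ⇒ 3j(5 2 3; 0 -1 1)² = 5/231, sgn -1
I_A²/I_B² = (1/11)/(5/231) = 21/5

21/5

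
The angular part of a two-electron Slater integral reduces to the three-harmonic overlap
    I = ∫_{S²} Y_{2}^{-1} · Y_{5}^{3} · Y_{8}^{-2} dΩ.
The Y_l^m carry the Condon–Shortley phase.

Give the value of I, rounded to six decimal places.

0.000000

l₃=8 ∉ [3,7] — triangle fails ⇒ I = 0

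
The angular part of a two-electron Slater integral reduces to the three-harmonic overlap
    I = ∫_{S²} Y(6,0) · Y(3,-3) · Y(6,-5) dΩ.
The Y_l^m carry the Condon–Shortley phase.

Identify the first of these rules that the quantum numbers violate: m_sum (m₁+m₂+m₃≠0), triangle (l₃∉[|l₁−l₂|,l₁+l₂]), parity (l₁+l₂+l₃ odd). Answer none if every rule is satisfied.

m_sum

Σmᵢ = -8  ✗
l₃∈[|l₁−l₂|,l₁+l₂]=[3,9], have l₃=6
Σlᵢ = 15 ⇒ odd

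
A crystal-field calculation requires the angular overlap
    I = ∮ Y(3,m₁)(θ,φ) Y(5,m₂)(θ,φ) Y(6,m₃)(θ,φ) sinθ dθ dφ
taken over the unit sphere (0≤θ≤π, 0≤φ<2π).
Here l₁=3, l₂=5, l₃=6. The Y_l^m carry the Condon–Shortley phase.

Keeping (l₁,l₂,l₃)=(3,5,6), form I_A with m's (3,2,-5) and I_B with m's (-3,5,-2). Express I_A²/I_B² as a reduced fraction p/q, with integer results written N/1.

22/1

Shared (l₁,l₂,l₃)=(3,5,6): N and (l;000)² cancel in I_A²/I_B².
A: Δ = 2!·4!·8!/15! = 1/675675; Racah Σ t=0..0: t=0:+1/241920 = 1/241920; ⇒ 3j(3 5 6; 3 2 -5)² = 2/91, sgn -1
B: Δ = 2!·4!·8!/15! = 1/675675; Racah Σ t=2..2: t=2:+1/1935360 = 1/1935360; ⇒ 3j(3 5 6; -3 5 -2)² = 1/1001, sgn +1
I_A²/I_B² = (2/91)/(1/1001) = 22/1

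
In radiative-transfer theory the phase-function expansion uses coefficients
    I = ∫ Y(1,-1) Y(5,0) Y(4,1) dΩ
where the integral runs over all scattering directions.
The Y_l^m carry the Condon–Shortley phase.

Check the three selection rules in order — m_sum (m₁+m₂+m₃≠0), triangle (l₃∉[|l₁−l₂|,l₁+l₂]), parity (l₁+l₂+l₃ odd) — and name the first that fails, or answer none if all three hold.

none

m₁+m₂+m₃ = -1 + 0 + 1 = 0  ✓
triangle: |1−5|=4 ≤ l₃=4 ≤ 1+5=6  ✓
parity: l₁+l₂+l₃ = 10 is even  ✓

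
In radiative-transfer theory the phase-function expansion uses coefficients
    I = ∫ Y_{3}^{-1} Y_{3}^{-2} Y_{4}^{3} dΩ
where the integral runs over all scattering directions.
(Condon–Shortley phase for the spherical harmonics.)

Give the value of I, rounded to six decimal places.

Checks pass: Σm=0; 10 even; l₃=4∈[0,6].
(2·3+1)(2·3+1)(2·4+1) = 441
Δ: 2! 4! 4! / 11! → 1/34650
sum: t=0:+1/72 t=1:−1/16 t=2:+1/72 = -5/144
3j²(3 3 4; 0 0 0) = Δ·Π!·Σ² = 2/77  (sign -1)
sum: t=0:+1/288 t=1:−1/144 = -1/288
3j²(3 3 4; -1 -2 3) = Δ·Π!·Σ² = 1/99  (sign +1)
combine: 4πI² = 441·2/77·1/99 = 14/121
take √, sign -1: I = -0.09595473

-0.095955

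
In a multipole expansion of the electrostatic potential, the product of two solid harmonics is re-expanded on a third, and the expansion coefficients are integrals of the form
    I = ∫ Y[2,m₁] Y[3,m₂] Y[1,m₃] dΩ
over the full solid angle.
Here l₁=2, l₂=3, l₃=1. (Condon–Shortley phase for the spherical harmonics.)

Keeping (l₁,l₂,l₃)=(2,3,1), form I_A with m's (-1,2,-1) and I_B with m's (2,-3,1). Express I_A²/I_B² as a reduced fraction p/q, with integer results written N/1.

Same 2,3,1: normalisation and zero-m 3j drop out of the ratio.
A: Δ: 4! 0! 2! / 7! → 1/105; sum: t=3:−1/12 = -1/12; 3j²(2 3 1; -1 2 -1) = Δ·Π!·Σ² = 2/21  (sign -1)
B: Δ: 4! 0! 2! / 7! → 1/105; sum: t=0:+1/48 = 1/48; 3j²(2 3 1; 2 -3 1) = Δ·Π!·Σ² = 1/7  (sign +1)
I_A²/I_B² = (2/21)/(1/7) = 2/3

2/3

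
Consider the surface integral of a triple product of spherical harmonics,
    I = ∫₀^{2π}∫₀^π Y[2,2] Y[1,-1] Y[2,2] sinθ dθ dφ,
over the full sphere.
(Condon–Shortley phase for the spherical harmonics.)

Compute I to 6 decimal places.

0.000000

2 − 1 + 2 = 3 ≠ 0: azimuthal integral kills it; I = 0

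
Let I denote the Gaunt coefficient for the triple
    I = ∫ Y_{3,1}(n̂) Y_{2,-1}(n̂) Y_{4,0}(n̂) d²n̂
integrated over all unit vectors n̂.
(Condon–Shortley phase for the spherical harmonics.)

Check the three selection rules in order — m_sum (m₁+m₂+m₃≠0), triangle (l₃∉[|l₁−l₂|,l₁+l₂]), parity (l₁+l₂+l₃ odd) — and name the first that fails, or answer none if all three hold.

azimuthal sum: 1 − 1 + 0 = 0  ✓
1 ≤ 4 ≤ 5 (triangle on l)  ✓
L = 3 + 2 + 4 = 9 (odd)  ✗

parity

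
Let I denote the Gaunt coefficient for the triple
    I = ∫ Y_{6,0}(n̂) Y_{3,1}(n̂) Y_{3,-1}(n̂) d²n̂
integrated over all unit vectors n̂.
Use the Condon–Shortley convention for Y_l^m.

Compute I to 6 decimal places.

0.177816

m-sum 0 ✓  L=12 even ✓  3≤3≤9 ✓
Π(2lᵢ+1) = 13×7×7 = 637
triangle coeff Δ(6,3,3) = 1/12012
Σ_t [3,3]: t=3:−1/1296 = -1/1296
(3j)²=100/3003 [(6 3 3; 0 0 0)], sign=+1
Σ_t [4,4]: t=4:+1/2304 = 1/2304
(3j)²=75/4004 [(6 3 3; 0 1 -1)], sign=+1
⇒ 4πI² = 625/1573
I = (+1)√(625/1573/(4π)) = 0.17781595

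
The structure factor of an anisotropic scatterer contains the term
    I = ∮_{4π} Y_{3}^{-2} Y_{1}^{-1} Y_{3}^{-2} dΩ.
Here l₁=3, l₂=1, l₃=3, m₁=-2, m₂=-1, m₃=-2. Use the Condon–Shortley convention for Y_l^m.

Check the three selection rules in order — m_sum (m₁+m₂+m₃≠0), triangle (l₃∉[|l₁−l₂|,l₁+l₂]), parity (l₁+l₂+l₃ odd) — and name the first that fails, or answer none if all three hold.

azimuthal sum: -2 − 1 − 2 = -5  ✗
2 ≤ 3 ≤ 4 (triangle on l)
L = 3 + 1 + 3 = 7 (odd)

m_sum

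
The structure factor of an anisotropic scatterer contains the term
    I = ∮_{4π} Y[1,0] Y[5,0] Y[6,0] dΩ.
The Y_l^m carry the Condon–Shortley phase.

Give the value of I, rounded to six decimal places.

0.245154

Rules hold: Σm=0, L=12 even, 4≤6≤6.
N = 3·11·13 = 429
Δ = 0!·2!·10!/13! = 1/858
Racah Σ t=0..0: t=0:+1/14400 = 1/14400
⇒ 3j(1 5 6; 0 0 0)² = 6/143, sgn +1
(m-triple is (0,0,0) — same symbol as above.)
4πI² = N·(3j₀)²·(3jₘ)² = 108/143
I = +1·√(0.755245/4π) = 0.24515397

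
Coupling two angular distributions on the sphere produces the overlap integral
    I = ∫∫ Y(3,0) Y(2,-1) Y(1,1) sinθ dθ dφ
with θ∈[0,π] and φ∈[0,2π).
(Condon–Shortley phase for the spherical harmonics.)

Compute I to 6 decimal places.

Rules hold: Σm=0, L=6 even, 1≤1≤5.
N = 7·5·3 = 105
Δ = 4!·2!·0!/7! = 1/105
Racah Σ t=2..2: t=2:+1/4 = 1/4
⇒ 3j(3 2 1; 0 0 0)² = 3/35, sgn -1
Racah Σ t=1..1: t=1:−1/12 = -1/12
⇒ 3j(3 2 1; 0 -1 1)² = 1/35, sgn -1
4πI² = N·(3j₀)²·(3jₘ)² = 9/35
I = +1·√(0.257143/4π) = 0.14304817

0.143048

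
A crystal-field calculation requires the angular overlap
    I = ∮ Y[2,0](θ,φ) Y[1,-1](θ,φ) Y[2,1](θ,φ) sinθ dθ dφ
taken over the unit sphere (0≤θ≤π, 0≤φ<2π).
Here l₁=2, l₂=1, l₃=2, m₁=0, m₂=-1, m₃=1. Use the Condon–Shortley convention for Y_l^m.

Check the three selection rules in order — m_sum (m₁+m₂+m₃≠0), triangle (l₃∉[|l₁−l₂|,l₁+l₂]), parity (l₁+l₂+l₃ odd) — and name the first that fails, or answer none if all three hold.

m₁+m₂+m₃ = 0 − 1 + 1 = 0  ✓
triangle: |2−1|=1 ≤ l₃=2 ≤ 2+1=3  ✓
parity: l₁+l₂+l₃ = 5 is odd  ✗

parity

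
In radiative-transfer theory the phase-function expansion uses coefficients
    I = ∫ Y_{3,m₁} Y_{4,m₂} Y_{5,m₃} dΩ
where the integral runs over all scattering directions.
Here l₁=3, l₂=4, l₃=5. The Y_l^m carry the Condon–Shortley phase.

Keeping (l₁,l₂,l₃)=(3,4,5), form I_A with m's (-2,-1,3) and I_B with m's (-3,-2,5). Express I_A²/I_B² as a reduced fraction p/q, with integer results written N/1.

Shared (l₁,l₂,l₃)=(3,4,5): N and (l;000)² cancel in I_A²/I_B².
A: Δ = 2!·4!·6!/13! = 1/180180; Racah Σ t=1..2: t=1:−1/1152 t=2:+1/1440 = -1/5760; ⇒ 3j(3 4 5; -2 -1 3)² = 1/858, sgn -1
B: Δ = 2!·4!·6!/13! = 1/180180; Racah Σ t=2..2: t=2:+1/34560 = 1/34560; ⇒ 3j(3 4 5; -3 -2 5)² = 5/286, sgn +1
I_A²/I_B² = (1/858)/(5/286) = 1/15

1/15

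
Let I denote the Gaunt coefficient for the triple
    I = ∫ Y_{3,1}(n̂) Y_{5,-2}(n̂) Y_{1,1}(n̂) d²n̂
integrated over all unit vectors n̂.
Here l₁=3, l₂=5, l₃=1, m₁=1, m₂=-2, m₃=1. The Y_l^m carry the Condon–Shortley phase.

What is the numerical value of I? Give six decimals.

0.000000

triangle: need 2≤l₃≤8, have 1; I=0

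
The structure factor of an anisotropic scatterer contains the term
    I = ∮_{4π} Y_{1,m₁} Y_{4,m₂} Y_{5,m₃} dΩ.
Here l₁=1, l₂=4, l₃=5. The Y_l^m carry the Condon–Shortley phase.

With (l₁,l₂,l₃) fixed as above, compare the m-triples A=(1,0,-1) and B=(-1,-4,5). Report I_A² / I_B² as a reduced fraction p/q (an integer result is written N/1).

1/3

Same 1,4,5: normalisation and zero-m 3j drop out of the ratio.
A: Δ: 0! 2! 8! / 11! → 1/495; sum: t=0:+1/1152 = 1/1152; 3j²(1 4 5; 1 0 -1) = Δ·Π!·Σ² = 1/33  (sign +1)
B: Δ: 0! 2! 8! / 11! → 1/495; sum: t=0:+1/80640 = 1/80640; 3j²(1 4 5; -1 -4 5) = Δ·Π!·Σ² = 1/11  (sign +1)
I_A²/I_B² = (1/33)/(1/11) = 1/3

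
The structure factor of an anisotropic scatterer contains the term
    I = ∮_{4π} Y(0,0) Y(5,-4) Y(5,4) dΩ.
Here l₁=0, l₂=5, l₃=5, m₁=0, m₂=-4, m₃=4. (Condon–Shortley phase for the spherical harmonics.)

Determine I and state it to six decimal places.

Checks pass: Σm=0; 10 even; l₃=5∈[5,5].
(2·0+1)(2·5+1)(2·5+1) = 121
Δ: 0! 0! 10! / 11! → 1/11
sum: t=0:+1/14400 = 1/14400
3j²(0 5 5; 0 0 0) = Δ·Π!·Σ² = 1/11  (sign -1)
sum: t=0:+1/362880 = 1/362880
3j²(0 5 5; 0 -4 4) = Δ·Π!·Σ² = 1/11  (sign -1)
combine: 4πI² = 121·1/11·1/11 = 1/1
take √, sign +1: I = 0.28209479

0.282095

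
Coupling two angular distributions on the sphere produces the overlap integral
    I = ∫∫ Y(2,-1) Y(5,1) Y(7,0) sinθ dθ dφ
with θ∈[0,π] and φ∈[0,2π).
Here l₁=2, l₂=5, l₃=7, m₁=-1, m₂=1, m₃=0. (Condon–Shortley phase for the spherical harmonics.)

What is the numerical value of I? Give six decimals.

Rules hold: Σm=0, L=14 even, 3≤7≤7.
N = 5·11·15 = 825
Δ = 0!·4!·10!/15! = 1/15015
Racah Σ t=0..0: t=0:+1/57600 = 1/57600
⇒ 3j(2 5 7; 0 0 0)² = 21/715, sgn -1
Racah Σ t=0..0: t=0:+1/103680 = 1/103680
⇒ 3j(2 5 7; -1 1 0)² = 7/429, sgn -1
4πI² = N·(3j₀)²·(3jₘ)² = 735/1859
I = +1·√(0.395374/4π) = 0.17737771

0.177378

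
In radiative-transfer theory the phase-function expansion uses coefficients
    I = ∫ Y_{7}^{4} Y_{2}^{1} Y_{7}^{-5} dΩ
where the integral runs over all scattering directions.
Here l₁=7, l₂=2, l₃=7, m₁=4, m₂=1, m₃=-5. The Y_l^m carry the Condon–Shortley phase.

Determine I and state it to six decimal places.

m-sum 0 ✓  L=16 even ✓  5≤7≤9 ✓
Π(2lᵢ+1) = 15×5×15 = 1125
triangle coeff Δ(7,2,7) = 1/185640
Σ_t [0,2]: t=0:+1/2419200 t=1:−1/518400 t=2:+1/2419200 = -1/907200
(3j)²=56/3315 [(7 2 7; 0 0 0)], sign=+1
Σ_t [1,2]: t=1:−1/14515200 t=2:+1/79833600 = -1/17740800
(3j)²=729/30940 [(7 2 7; 4 1 -5)], sign=-1
⇒ 4πI² = 21870/48841
I = (-1)√(21870/48841/(4π)) = -0.18876748

-0.188767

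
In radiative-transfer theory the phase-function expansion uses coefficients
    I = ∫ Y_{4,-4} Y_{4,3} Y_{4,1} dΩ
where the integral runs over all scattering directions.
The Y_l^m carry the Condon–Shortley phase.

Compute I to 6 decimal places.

-0.168431

m-sum 0 ✓  L=12 even ✓  0≤4≤8 ✓
Π(2lᵢ+1) = 9×9×9 = 729
triangle coeff Δ(4,4,4) = 1/450450
Σ_t [0,4]: t=0:+1/13824 t=1:−1/216 t=2:+1/64 t=3:−1/216 t=4:+1/13824 = 5/768
(3j)²=18/1001 [(4 4 4; 0 0 0)], sign=+1
Σ_t [4,4]: t=4:+1/3456 = 1/3456
(3j)²=35/1287 [(4 4 4; -4 3 1)], sign=-1
⇒ 4πI² = 7290/20449
I = (-1)√(7290/20449/(4π)) = -0.16843130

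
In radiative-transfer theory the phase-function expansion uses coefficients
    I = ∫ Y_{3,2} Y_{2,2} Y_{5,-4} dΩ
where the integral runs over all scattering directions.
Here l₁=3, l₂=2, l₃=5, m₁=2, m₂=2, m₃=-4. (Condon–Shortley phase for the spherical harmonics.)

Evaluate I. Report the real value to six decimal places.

m-sum 0 ✓  L=10 even ✓  1≤5≤5 ✓
Π(2lᵢ+1) = 7×5×11 = 385
triangle coeff Δ(3,2,5) = 1/2310
Σ_t [0,0]: t=0:+1/144 = 1/144
(3j)²=10/231 [(3 2 5; 0 0 0)], sign=-1
Σ_t [0,0]: t=0:+1/2880 = 1/2880
(3j)²=3/55 [(3 2 5; 2 2 -4)], sign=-1
⇒ 4πI² = 10/11
I = (+1)√(10/11/(4π)) = 0.26896683

0.268967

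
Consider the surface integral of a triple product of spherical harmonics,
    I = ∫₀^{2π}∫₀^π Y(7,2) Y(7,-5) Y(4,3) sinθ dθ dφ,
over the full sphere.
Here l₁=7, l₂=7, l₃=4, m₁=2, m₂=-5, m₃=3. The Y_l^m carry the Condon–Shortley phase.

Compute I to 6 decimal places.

Checks pass: Σm=0; 18 even; l₃=4∈[0,14].
(2·7+1)(2·7+1)(2·4+1) = 2025
Δ: 10! 4! 4! / 19! → 1/58198140
sum: t=3:−1/17418240 t=4:+1/622080 t=5:−1/230400 t=6:+1/622080 t=7:−1/17418240 = -1/806400
3j²(7 7 4; 0 0 0) = Δ·Π!·Σ² = 2268/230945  (sign -1)
sum: t=1:−1/52254720 t=2:+1/11612160 = 1/14929920
3j²(7 7 4; 2 -5 3) = Δ·Π!·Σ² = 1225/75582  (sign -1)
combine: 4πI² = 2025·2268/230945·1225/75582 = 62511750/193947611
take √, sign +1: I = 0.16015248

0.160152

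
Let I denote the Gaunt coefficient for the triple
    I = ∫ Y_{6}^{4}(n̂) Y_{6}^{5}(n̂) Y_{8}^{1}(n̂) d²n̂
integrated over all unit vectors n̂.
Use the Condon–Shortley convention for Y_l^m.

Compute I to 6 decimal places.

4 + 5 + 1 = 10 ≠ 0: azimuthal integral kills it; I = 0

0.000000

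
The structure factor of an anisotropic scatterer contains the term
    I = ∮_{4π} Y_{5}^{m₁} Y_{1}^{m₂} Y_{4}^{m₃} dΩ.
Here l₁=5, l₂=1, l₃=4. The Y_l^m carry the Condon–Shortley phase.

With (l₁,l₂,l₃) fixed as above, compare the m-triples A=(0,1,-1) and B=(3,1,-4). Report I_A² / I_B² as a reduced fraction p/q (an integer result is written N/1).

10/1

Shared (l₁,l₂,l₃)=(5,1,4): N and (l;000)² cancel in I_A²/I_B².
A: Δ = 2!·8!·0!/11! = 1/495; Racah Σ t=2..2: t=2:+1/1440 = 1/1440; ⇒ 3j(5 1 4; 0 1 -1)² = 2/99, sgn -1
B: Δ = 2!·8!·0!/11! = 1/495; Racah Σ t=2..2: t=2:+1/80640 = 1/80640; ⇒ 3j(5 1 4; 3 1 -4)² = 1/495, sgn +1
I_A²/I_B² = (2/99)/(1/495) = 10/1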